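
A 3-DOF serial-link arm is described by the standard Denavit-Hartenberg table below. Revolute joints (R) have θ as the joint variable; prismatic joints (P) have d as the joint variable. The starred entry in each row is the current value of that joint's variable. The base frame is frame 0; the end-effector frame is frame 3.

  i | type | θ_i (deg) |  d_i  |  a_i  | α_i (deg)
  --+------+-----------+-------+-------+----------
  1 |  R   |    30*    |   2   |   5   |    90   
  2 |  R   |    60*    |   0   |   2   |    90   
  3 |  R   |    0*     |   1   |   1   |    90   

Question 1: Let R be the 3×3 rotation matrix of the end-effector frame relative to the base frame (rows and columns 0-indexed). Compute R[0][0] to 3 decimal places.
0.433

End-effector x-axis (col 0 of R) = (0.4330,0.2500,0.8660)
R[0][0] = 0.4330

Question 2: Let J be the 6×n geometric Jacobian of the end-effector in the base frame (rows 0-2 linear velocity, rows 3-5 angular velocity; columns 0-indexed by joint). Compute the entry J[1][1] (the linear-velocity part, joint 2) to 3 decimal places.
-1.049

axis z_1 = (0.5000,-0.8660,0.0000); lever o_n−o_1 = (2.0490,1.1830,2.0981)
cross product → J_v[:, 1] = (-1.8170,-1.0490,2.3660)
J_ω[:, 1] = z_1
entry J[1][1] = -1.0490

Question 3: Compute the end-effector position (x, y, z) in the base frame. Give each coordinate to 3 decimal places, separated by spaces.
after link 1: o_1 = (4.3301, 2.5000, 2.0000)
after link 2: o_2 = (5.1962, 3.0000, 3.7321)
after link 3: o_3 = (6.3792, 3.6830, 4.0981)

6.379 3.683 4.098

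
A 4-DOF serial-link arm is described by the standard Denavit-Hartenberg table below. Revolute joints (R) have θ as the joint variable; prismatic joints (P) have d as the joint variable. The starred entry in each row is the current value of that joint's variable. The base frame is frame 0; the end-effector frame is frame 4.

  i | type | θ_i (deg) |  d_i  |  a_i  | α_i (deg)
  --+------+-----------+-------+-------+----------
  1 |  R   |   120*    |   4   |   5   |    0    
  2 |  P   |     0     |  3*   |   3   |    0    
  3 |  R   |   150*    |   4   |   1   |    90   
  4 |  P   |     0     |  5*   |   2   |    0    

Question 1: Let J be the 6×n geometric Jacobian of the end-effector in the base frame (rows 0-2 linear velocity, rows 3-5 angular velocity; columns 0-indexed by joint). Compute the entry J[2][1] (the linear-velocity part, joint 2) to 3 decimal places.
prismatic axis z_1 = (0.0000,0.0000,1.0000)
J_v[:, 1] = z_1; J_ω[:, 1] = (0,0,0)
entry J[2][1] = 1.0000

1.000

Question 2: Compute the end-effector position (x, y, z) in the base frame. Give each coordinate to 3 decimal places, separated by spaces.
-9.000 3.928 11.000

after link 1: o_1 = (-2.5000, 4.3301, 4.0000)
after link 2: o_2 = (-4.0000, 6.9282, 7.0000)
after link 3: o_3 = (-4.0000, 5.9282, 11.0000)
after link 4: o_4 = (-9.0000, 3.9282, 11.0000)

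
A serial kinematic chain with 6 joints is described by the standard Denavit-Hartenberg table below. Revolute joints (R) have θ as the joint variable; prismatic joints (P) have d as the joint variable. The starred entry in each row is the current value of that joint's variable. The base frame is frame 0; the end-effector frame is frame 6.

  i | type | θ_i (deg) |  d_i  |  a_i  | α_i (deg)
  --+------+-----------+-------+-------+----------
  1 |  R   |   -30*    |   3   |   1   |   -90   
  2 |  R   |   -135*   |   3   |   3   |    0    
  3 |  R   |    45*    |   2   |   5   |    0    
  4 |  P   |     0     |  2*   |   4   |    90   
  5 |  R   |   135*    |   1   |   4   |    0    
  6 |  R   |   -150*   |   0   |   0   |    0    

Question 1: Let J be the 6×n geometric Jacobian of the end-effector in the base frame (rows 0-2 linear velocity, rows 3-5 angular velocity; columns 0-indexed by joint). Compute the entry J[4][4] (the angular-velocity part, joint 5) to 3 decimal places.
axis z_4 = (-0.8660,0.5000,0.0000); lever o_n−o_4 = (0.5482,2.9495,-2.8284)
cross product → J_v[:, 4] = (-1.4142,-2.4495,-2.8284)
J_ω[:, 4] = z_4
entry J[4][4] = 0.5000

0.500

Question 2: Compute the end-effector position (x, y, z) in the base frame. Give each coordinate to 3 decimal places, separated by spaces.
3.077 9.572 11.293

after link 1: o_1 = (0.8660, -0.5000, 3.0000)
after link 2: o_2 = (0.5289, 3.1587, 5.1213)
after link 3: o_3 = (1.5289, 4.8908, 10.1213)
after link 4: o_4 = (2.5289, 6.6228, 14.1213)
after link 5: o_5 = (3.0771, 9.5723, 11.2929)
after link 6: o_6 = (3.0771, 9.5723, 11.2929)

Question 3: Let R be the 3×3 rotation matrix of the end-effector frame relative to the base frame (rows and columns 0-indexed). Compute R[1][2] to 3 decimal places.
0.500

End-effector z-axis (col 2 of R) = (-0.8660,0.5000,0.0000)
R[1][2] = 0.5000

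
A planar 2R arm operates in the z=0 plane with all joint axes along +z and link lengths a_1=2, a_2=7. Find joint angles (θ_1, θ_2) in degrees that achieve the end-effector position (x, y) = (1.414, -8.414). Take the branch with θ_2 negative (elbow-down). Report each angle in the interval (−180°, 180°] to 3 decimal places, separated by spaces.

-44.991 -45.012

cos θ_2 = (72.7948−2²−7²)/(2·2·7) = 0.7070; θ_2 = -45.0121° (elbow-down)
β = atan2(-8.4140,1.4140) = -80.4604°; ψ = atan2(-4.9508,6.9487) = -35.4690°
θ_1 = β − ψ = -44.9913°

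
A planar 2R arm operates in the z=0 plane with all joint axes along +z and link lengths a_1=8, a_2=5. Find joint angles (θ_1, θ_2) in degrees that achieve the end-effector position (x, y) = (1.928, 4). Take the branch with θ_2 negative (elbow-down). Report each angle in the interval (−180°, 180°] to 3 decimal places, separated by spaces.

cos θ_2 = (19.7172−8²−5²)/(2·8·5) = -0.8660; θ_2 = -150.0011° (elbow-down)
β = atan2(4.0000,1.9280) = 64.2659°; ψ = atan2(-2.4999,3.6698) = -34.2630°
θ_1 = β − ψ = 98.5290°

98.529 -150.001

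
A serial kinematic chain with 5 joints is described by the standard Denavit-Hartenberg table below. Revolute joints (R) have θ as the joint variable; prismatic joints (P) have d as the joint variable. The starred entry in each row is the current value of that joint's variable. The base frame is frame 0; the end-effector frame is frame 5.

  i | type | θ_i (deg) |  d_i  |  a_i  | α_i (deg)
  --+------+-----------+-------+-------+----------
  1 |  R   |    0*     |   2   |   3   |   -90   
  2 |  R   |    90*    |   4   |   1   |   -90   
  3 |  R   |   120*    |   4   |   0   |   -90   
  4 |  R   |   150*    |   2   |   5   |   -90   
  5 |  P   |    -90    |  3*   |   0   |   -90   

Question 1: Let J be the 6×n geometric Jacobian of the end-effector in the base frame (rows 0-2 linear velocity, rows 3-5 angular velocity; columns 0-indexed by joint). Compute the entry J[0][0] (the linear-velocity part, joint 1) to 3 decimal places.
-10.049

axis z_0 = ẑ; lever o_n−o_0 = (-1.0981,10.0490,-0.1830)
cross product → J_v[:, 0] = (-10.0490,-1.0981,0.0000)
J_ω[:, 0] = z_0
entry J[0][0] = -10.0490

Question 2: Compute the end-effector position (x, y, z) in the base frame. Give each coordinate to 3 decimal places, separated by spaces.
-1.098 10.049 -0.183

after link 1: o_1 = (3.0000, 0.0000, 2.0000)
after link 2: o_2 = (3.0000, 4.0000, 1.0000)
after link 3: o_3 = (-1.0000, 4.0000, 1.0000)
after link 4: o_4 = (1.5000, 8.7500, 0.5670)
after link 5: o_5 = (-1.0981, 10.0490, -0.1830)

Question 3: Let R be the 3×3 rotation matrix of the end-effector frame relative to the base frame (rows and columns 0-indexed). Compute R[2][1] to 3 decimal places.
0.250

End-effector y-axis (col 1 of R) = (0.8660,-0.4330,0.2500)
R[2][1] = 0.2500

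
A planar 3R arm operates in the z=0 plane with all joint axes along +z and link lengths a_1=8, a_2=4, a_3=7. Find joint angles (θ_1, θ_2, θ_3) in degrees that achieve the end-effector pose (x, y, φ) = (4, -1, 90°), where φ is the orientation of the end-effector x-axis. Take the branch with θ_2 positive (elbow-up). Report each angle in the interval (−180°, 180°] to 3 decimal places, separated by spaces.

-90.000 90.000 90.000

wrist centre = target − a_3·(cos φ, sin φ) = (4.0000, -8.0000)
cos θ_2 = (80.0000−8²−4²)/(2·8·4) = 0.0000; θ_2 = 90.0000° (elbow-up)
β = atan2(-8.0000,4.0000) = -63.4349°; ψ = atan2(4.0000,8.0000) = 26.5651°
θ_1 = β − ψ = -90.0000°
θ_3 = φ − θ_1 − θ_2 = 90.0000° (wrapped to (-180°,180°])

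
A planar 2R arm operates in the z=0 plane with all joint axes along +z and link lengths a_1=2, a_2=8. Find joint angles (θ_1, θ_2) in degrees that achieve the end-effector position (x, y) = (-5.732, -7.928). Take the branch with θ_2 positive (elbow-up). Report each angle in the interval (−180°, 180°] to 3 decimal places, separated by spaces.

cos θ_2 = (95.7090−2²−8²)/(2·2·8) = 0.8659; θ_2 = 30.0136° (elbow-up)
β = atan2(-7.9280,-5.7320) = -125.8672°; ψ = atan2(4.0016,8.9273) = 24.1443°
θ_1 = β − ψ = -150.0115°

-150.012 30.014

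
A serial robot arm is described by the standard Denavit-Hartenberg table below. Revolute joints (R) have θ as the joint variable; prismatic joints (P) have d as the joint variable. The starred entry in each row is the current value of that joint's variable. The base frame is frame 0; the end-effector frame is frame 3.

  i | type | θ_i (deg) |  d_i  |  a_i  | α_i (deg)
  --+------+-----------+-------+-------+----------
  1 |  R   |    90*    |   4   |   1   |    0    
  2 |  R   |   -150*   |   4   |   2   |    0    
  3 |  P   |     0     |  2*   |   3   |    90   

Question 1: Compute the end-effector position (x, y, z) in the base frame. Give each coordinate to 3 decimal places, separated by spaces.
after link 1: o_1 = (0.0000, 1.0000, 4.0000)
after link 2: o_2 = (1.0000, -0.7321, 8.0000)
after link 3: o_3 = (2.5000, -3.3301, 10.0000)

2.500 -3.330 10.000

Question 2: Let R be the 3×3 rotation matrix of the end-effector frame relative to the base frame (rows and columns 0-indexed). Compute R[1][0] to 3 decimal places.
End-effector x-axis (col 0 of R) = (0.5000,-0.8660,0.0000)
R[1][0] = -0.8660

-0.866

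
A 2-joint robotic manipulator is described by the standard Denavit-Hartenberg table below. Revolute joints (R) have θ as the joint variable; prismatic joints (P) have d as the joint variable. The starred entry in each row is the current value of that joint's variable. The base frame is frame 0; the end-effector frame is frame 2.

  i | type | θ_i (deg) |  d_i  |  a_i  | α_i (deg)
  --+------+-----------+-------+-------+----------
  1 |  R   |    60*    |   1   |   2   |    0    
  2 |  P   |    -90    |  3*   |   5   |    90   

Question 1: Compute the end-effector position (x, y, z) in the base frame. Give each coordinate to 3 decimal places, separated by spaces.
5.330 -0.768 4.000

after link 1: o_1 = (1.0000, 1.7321, 1.0000)
after link 2: o_2 = (5.3301, -0.7679, 4.0000)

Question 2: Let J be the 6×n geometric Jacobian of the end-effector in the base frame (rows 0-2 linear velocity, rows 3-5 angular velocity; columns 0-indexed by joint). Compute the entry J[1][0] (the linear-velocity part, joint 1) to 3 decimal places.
5.330

axis z_0 = ẑ; lever o_n−o_0 = (5.3301,-0.7679,4.0000)
cross product → J_v[:, 0] = (0.7679,5.3301,-0.0000)
J_ω[:, 0] = z_0
entry J[1][0] = 5.3301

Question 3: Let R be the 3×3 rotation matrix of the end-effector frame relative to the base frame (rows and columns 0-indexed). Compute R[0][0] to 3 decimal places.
0.866

End-effector x-axis (col 0 of R) = (0.8660,-0.5000,0.0000)
R[0][0] = 0.8660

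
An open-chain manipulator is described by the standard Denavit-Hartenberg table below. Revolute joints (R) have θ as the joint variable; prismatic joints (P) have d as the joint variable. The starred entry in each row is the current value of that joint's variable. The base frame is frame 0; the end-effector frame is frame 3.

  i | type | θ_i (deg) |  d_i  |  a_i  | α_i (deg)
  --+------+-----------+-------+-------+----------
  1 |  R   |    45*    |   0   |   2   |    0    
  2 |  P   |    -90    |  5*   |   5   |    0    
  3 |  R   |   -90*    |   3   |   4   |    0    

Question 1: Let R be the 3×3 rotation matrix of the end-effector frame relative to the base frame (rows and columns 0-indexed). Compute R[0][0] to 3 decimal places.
End-effector x-axis (col 0 of R) = (-0.7071,-0.7071,0.0000)
R[0][0] = -0.7071

-0.707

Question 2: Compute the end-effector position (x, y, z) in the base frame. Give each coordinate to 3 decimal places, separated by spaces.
after link 1: o_1 = (1.4142, 1.4142, 0.0000)
after link 2: o_2 = (4.9497, -2.1213, 5.0000)
after link 3: o_3 = (2.1213, -4.9497, 8.0000)

2.121 -4.950 8.000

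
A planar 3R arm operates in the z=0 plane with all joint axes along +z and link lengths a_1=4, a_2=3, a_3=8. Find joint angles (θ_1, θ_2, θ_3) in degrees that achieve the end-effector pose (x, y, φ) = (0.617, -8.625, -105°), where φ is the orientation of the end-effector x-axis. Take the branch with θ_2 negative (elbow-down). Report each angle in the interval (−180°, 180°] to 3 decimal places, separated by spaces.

wrist centre = target − a_3·(cos φ, sin φ) = (2.6876, -0.8976)
cos θ_2 = (8.0286−4²−3²)/(2·4·3) = -0.7071; θ_2 = -135.0028° (elbow-down)
β = atan2(-0.8976,2.6876) = -18.4684°; ψ = atan2(-2.1212,1.8786) = -48.4715°
θ_1 = β − ψ = 30.0031°
θ_3 = φ − θ_1 − θ_2 = -0.0003° (wrapped to (-180°,180°])

30.003 -135.003 -0.000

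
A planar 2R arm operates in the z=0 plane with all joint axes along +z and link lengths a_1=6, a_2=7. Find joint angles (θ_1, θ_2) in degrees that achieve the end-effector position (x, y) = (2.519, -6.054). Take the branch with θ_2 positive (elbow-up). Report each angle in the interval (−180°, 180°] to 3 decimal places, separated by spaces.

cos θ_2 = (42.9963−6²−7²)/(2·6·7) = -0.5000; θ_2 = 120.0029° (elbow-up)
β = atan2(-6.0540,2.5190) = -67.4084°; ψ = atan2(6.0620,2.4997) = 67.5910°
θ_1 = β − ψ = -134.9994°

-134.999 120.003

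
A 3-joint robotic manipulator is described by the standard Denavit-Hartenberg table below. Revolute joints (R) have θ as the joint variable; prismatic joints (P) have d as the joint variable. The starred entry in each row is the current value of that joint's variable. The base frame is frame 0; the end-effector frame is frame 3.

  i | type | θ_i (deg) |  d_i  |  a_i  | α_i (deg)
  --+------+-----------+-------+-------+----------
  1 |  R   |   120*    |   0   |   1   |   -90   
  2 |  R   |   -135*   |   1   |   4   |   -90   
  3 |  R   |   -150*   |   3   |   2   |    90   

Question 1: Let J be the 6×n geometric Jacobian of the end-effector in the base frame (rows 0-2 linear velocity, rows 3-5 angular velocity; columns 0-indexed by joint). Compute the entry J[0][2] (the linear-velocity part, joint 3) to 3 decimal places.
-1.146

axis z_2 = (-0.3536,0.6124,0.7071); lever o_n−o_2 = (-2.5391,2.3978,0.8966)
cross product → J_v[:, 2] = (-1.1464,-1.4784,0.7071)
J_ω[:, 2] = z_2
entry J[0][2] = -1.1464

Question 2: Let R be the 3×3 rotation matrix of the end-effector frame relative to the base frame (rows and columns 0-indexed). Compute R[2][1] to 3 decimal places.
0.707

End-effector y-axis (col 1 of R) = (-0.3536,0.6124,0.7071)
R[2][1] = 0.7071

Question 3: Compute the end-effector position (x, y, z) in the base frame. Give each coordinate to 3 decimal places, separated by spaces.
after link 1: o_1 = (-0.5000, 0.8660, 0.0000)
after link 2: o_2 = (0.0482, -2.0835, 2.8284)
after link 3: o_3 = (-2.4909, 0.3143, 3.7250)

-2.491 0.314 3.725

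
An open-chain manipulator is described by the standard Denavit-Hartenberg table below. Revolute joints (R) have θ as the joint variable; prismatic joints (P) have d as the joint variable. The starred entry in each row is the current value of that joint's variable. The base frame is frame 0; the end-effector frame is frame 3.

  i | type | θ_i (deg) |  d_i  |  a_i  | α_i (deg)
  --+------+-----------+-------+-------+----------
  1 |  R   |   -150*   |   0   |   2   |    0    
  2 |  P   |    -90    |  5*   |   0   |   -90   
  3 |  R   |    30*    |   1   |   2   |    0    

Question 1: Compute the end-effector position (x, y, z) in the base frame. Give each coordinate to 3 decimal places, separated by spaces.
-3.464 0.000 4.000

after link 1: o_1 = (-1.7321, -1.0000, 0.0000)
after link 2: o_2 = (-1.7321, -1.0000, 5.0000)
after link 3: o_3 = (-3.4641, 0.0000, 4.0000)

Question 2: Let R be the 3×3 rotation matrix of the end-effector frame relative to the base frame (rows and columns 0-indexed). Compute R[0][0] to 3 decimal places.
-0.433

End-effector x-axis (col 0 of R) = (-0.4330,0.7500,-0.5000)
R[0][0] = -0.4330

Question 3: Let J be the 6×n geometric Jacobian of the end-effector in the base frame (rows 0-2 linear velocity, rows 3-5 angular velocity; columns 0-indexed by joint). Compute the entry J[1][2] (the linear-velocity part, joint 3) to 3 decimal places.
-0.866

axis z_2 = (-0.8660,-0.5000,0.0000); lever o_n−o_2 = (-1.7321,1.0000,-1.0000)
cross product → J_v[:, 2] = (0.5000,-0.8660,-1.7321)
J_ω[:, 2] = z_2
entry J[1][2] = -0.8660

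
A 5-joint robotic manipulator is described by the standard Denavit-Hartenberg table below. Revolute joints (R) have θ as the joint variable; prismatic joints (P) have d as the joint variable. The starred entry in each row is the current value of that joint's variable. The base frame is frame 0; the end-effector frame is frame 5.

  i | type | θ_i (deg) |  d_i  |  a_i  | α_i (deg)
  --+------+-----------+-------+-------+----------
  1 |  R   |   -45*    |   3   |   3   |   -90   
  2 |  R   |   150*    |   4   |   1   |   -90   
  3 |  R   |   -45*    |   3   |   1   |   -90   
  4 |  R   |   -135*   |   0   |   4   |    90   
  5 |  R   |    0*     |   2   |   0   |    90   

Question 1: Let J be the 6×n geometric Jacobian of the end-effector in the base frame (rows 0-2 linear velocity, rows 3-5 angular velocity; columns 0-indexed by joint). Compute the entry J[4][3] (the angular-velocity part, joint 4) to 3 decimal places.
axis z_3 = (-0.9330,-0.0670,-0.3536); lever o_n−o_3 = (-0.7842,-3.4584,2.7247)
cross product → J_v[:, 3] = (-1.4053,2.8195,3.1742)
J_ω[:, 3] = z_3
entry J[4][3] = -0.0670

-0.067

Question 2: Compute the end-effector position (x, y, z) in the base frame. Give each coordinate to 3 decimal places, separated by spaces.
after link 1: o_1 = (2.1213, -2.1213, 3.0000)
after link 2: o_2 = (4.3374, 1.3195, 2.5000)
after link 3: o_3 = (3.3437, 3.3132, 4.7445)
after link 4: o_4 = (2.1542, 1.6742, 8.1940)
after link 5: o_5 = (2.5595, -0.1453, 7.4693)

2.559 -0.145 7.469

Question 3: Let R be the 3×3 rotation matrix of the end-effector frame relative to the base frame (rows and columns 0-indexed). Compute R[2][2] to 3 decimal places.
End-effector z-axis (col 2 of R) = (0.9330,0.0670,0.3536)
R[2][2] = 0.3536

0.354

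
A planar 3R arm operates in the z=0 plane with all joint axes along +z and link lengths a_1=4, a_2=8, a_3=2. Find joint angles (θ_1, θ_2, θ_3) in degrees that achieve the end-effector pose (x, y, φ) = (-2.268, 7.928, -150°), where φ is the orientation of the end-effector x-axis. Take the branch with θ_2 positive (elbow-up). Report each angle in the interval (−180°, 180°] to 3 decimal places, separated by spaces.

wrist centre = target − a_3·(cos φ, sin φ) = (-0.5359, 8.9280)
cos θ_2 = (79.9964−4²−8²)/(2·4·8) = -0.0001; θ_2 = 90.0032° (elbow-up)
β = atan2(8.9280,-0.5359) = 93.4354°; ψ = atan2(8.0000,3.9996) = 63.4375°
θ_1 = β − ψ = 29.9978°
θ_3 = φ − θ_1 − θ_2 = 89.9990° (wrapped to (-180°,180°])

29.998 90.003 89.999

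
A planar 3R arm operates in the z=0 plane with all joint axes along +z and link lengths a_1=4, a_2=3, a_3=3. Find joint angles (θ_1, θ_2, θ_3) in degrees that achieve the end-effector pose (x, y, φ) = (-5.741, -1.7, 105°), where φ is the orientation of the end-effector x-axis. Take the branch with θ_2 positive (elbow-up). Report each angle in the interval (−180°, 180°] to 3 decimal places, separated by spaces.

-150.001 29.992 -134.991

wrist centre = target − a_3·(cos φ, sin φ) = (-4.9645, -4.5978)
cos θ_2 = (45.7862−4²−3²)/(2·4·3) = 0.8661; θ_2 = 29.9922° (elbow-up)
β = atan2(-4.5978,-4.9645) = -137.1965°; ψ = atan2(1.4996,6.5983) = 12.8046°
θ_1 = β − ψ = -150.0011°
θ_3 = φ − θ_1 − θ_2 = -134.9911° (wrapped to (-180°,180°])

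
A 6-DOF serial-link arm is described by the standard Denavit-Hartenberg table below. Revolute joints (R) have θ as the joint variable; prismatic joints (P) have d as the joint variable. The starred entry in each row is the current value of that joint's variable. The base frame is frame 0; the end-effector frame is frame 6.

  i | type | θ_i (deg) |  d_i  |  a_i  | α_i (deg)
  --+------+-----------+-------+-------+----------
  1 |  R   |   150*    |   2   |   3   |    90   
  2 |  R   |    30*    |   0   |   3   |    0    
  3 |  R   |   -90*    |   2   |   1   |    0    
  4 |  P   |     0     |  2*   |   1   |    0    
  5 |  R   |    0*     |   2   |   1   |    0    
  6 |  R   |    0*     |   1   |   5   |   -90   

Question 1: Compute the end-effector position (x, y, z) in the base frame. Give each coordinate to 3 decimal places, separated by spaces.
-4.812 10.861 -3.428

after link 1: o_1 = (-2.5981, 1.5000, 2.0000)
after link 2: o_2 = (-4.8481, 2.7990, 3.5000)
after link 3: o_3 = (-4.2811, 4.7811, 2.6340)
after link 4: o_4 = (-3.7141, 6.7631, 1.7679)
after link 5: o_5 = (-3.1471, 8.7452, 0.9019)
after link 6: o_6 = (-4.8122, 10.8612, -3.4282)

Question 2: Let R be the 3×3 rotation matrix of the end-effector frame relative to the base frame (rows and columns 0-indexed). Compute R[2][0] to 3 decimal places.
-0.866

End-effector x-axis (col 0 of R) = (-0.4330,0.2500,-0.8660)
R[2][0] = -0.8660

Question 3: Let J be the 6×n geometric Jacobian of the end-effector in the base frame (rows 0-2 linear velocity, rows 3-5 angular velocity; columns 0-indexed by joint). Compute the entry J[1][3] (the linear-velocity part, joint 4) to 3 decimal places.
0.866

prismatic axis z_3 = (0.5000,0.8660,0.0000)
J_v[:, 3] = z_3; J_ω[:, 3] = (0,0,0)
entry J[1][3] = 0.8660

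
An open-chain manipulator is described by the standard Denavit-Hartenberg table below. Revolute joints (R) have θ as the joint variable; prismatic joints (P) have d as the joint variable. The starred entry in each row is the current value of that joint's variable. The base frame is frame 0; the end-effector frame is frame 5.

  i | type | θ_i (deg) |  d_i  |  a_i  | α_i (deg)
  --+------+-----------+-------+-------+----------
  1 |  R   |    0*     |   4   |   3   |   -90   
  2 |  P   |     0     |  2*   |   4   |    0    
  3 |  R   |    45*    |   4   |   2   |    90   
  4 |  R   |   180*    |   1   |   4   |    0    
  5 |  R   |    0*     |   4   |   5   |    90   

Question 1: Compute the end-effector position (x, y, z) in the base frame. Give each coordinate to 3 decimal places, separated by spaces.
5.586 6.000 12.485

after link 1: o_1 = (3.0000, 0.0000, 4.0000)
after link 2: o_2 = (7.0000, 2.0000, 4.0000)
after link 3: o_3 = (8.4142, 6.0000, 2.5858)
after link 4: o_4 = (6.2929, 6.0000, 6.1213)
after link 5: o_5 = (5.5858, 6.0000, 12.4853)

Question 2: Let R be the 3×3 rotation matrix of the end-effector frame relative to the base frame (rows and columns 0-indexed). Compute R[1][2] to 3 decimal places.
End-effector z-axis (col 2 of R) = (0.0000,1.0000,-0.0000)
R[1][2] = 1.0000

1.000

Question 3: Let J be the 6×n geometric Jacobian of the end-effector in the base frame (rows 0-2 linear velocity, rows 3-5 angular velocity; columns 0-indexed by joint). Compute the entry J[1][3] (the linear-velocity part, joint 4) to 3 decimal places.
axis z_3 = (0.7071,0.0000,0.7071); lever o_n−o_3 = (-2.8284,0.0000,9.8995)
cross product → J_v[:, 3] = (-0.0000,-9.0000,0.0000)
J_ω[:, 3] = z_3
entry J[1][3] = -9.0000

-9.000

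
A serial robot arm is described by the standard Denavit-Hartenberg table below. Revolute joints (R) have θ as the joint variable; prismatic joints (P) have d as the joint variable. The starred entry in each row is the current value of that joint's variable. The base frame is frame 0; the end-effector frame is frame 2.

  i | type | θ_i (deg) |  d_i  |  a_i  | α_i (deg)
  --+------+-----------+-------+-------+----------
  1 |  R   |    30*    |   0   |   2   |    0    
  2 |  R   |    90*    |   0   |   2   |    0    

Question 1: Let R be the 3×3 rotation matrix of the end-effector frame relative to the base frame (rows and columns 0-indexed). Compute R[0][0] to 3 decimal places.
-0.500

End-effector x-axis (col 0 of R) = (-0.5000,0.8660,0.0000)
R[0][0] = -0.5000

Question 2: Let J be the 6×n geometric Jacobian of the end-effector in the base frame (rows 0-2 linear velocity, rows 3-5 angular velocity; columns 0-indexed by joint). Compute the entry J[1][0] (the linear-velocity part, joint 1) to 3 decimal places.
0.732

axis z_0 = ẑ; lever o_n−o_0 = (0.7321,2.7321,0.0000)
cross product → J_v[:, 0] = (-2.7321,0.7321,0.0000)
J_ω[:, 0] = z_0
entry J[1][0] = 0.7321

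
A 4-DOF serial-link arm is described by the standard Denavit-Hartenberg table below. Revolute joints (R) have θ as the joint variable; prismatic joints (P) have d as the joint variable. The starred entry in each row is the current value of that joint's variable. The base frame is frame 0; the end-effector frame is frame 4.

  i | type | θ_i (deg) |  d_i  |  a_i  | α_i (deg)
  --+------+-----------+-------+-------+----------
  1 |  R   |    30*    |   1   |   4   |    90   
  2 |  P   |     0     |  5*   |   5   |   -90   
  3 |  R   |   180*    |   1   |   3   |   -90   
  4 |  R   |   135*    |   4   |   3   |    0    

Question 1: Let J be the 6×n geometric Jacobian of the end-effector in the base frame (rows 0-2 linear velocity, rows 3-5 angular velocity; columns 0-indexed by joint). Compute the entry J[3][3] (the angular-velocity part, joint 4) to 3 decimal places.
0.500

axis z_3 = (0.5000,-0.8660,0.0000); lever o_n−o_3 = (3.8371,-2.4034,-2.1213)
cross product → J_v[:, 3] = (1.8371,1.0607,2.1213)
J_ω[:, 3] = z_3
entry J[3][3] = 0.5000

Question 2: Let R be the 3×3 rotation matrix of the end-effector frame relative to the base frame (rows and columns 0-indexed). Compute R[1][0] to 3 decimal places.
0.354

End-effector x-axis (col 0 of R) = (0.6124,0.3536,-0.7071)
R[1][0] = 0.3536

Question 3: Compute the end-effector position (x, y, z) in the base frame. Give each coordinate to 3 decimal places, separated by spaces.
after link 1: o_1 = (3.4641, 2.0000, 1.0000)
after link 2: o_2 = (10.2942, 0.1699, 1.0000)
after link 3: o_3 = (7.6962, -1.3301, 2.0000)
after link 4: o_4 = (11.5333, -3.7336, -0.1213)

11.533 -3.734 -0.121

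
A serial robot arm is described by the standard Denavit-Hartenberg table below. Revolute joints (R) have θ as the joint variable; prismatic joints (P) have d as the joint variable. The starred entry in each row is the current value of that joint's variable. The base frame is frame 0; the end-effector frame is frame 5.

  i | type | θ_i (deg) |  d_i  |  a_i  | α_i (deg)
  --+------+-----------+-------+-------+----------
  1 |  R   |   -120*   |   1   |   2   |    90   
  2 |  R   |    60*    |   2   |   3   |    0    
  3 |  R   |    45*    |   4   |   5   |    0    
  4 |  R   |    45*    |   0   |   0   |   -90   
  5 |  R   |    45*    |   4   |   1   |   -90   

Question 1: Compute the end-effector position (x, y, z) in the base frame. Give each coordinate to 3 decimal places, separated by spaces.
after link 1: o_1 = (-1.0000, -1.7321, 1.0000)
after link 2: o_2 = (-3.4821, -2.0311, 3.5981)
after link 3: o_3 = (-6.2991, 1.0896, 8.4277)
after link 4: o_4 = (-6.2991, 1.0896, 8.4277)
after link 5: o_5 = (-4.3805, 2.9985, 5.3172)

-4.381 2.998 5.317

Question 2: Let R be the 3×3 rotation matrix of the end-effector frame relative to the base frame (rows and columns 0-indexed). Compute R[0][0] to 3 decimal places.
End-effector x-axis (col 0 of R) = (0.9186,0.1768,0.3536)
R[0][0] = 0.9186

0.919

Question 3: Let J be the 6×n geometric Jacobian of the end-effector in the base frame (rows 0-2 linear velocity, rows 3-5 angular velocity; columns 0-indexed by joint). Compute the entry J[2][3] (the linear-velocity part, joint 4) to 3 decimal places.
-2.612

axis z_3 = (-0.8660,0.5000,0.0000); lever o_n−o_3 = (1.9186,1.9088,-3.1105)
cross product → J_v[:, 3] = (-1.5553,-2.6938,-2.6124)
J_ω[:, 3] = z_3
entry J[2][3] = -2.6124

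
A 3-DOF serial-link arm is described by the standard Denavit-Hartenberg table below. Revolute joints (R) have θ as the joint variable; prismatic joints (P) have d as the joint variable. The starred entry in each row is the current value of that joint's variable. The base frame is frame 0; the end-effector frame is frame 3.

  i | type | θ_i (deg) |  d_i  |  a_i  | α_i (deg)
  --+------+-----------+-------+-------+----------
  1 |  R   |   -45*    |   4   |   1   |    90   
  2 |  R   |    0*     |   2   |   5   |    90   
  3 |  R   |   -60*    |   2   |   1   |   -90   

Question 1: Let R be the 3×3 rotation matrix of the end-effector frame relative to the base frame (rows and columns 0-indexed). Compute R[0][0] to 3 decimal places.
End-effector x-axis (col 0 of R) = (0.9659,0.2588,-0.0000)
R[0][0] = 0.9659

0.966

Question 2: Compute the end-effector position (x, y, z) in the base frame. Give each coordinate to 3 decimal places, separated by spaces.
3.794 -5.398 2.000

after link 1: o_1 = (0.7071, -0.7071, 4.0000)
after link 2: o_2 = (2.8284, -5.6569, 4.0000)
after link 3: o_3 = (3.7944, -5.3980, 2.0000)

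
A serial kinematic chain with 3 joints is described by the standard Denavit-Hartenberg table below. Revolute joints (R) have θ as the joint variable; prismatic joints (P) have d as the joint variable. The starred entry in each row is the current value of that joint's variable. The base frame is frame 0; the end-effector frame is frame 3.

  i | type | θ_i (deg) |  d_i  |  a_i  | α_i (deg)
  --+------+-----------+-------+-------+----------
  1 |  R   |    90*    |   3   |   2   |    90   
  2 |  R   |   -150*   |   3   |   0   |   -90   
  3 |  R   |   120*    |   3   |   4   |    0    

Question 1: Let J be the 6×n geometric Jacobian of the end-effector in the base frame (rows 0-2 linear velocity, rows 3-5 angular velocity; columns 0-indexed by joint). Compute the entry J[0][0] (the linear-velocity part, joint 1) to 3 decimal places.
axis z_0 = ẑ; lever o_n−o_0 = (-0.4641,5.2321,1.4019)
cross product → J_v[:, 0] = (-5.2321,-0.4641,0.0000)
J_ω[:, 0] = z_0
entry J[0][0] = -5.2321

-5.232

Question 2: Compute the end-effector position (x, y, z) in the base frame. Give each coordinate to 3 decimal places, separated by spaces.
after link 1: o_1 = (0.0000, 2.0000, 3.0000)
after link 2: o_2 = (3.0000, 2.0000, 3.0000)
after link 3: o_3 = (-0.4641, 5.2321, 1.4019)

-0.464 5.232 1.402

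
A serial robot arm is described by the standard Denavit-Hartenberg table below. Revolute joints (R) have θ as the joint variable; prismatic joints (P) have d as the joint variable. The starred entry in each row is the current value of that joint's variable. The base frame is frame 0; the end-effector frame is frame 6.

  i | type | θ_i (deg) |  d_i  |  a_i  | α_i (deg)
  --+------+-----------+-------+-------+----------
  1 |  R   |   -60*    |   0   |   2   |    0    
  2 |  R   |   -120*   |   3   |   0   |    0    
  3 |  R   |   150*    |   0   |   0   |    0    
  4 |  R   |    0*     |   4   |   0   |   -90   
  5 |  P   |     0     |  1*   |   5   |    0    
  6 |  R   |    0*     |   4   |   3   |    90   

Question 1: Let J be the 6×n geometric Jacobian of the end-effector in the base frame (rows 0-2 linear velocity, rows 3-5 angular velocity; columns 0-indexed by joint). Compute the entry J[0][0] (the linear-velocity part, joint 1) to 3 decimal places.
axis z_0 = ẑ; lever o_n−o_0 = (10.4282,-1.4019,7.0000)
cross product → J_v[:, 0] = (1.4019,10.4282,-0.0000)
J_ω[:, 0] = z_0
entry J[0][0] = 1.4019

1.402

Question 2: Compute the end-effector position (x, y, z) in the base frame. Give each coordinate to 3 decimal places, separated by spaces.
after link 1: o_1 = (1.0000, -1.7321, 0.0000)
after link 2: o_2 = (1.0000, -1.7321, 3.0000)
after link 3: o_3 = (1.0000, -1.7321, 3.0000)
after link 4: o_4 = (1.0000, -1.7321, 7.0000)
after link 5: o_5 = (5.8301, -3.3660, 7.0000)
after link 6: o_6 = (10.4282, -1.4019, 7.0000)

10.428 -1.402 7.000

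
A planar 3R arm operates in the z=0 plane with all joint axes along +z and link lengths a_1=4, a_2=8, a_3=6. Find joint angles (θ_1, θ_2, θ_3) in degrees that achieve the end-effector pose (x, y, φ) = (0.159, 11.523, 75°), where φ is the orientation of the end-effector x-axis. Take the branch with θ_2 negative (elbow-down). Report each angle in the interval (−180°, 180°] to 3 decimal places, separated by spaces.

-149.999 -134.998 -0.003

wrist centre = target − a_3·(cos φ, sin φ) = (-1.3939, 5.7274)
cos θ_2 = (34.7466−4²−8²)/(2·4·8) = -0.7071; θ_2 = -134.9982° (elbow-down)
β = atan2(5.7274,-1.3939) = 103.6784°; ψ = atan2(-5.6570,-1.6567) = -106.3228°
θ_1 = β − ψ = 210.0012°
θ_3 = φ − θ_1 − θ_2 = -0.0030° (wrapped to (-180°,180°])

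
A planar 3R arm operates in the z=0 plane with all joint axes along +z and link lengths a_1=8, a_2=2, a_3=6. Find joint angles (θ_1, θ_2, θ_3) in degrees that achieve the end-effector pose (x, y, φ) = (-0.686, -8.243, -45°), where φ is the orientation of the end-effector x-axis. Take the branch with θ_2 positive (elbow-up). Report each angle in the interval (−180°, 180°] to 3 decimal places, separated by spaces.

wrist centre = target − a_3·(cos φ, sin φ) = (-4.9286, -4.0004)
cos θ_2 = (40.2944−8²−2²)/(2·8·2) = -0.8658; θ_2 = 149.9743° (elbow-up)
β = atan2(-4.0004,-4.9286) = -140.9353°; ψ = atan2(1.0008,6.2684) = 9.0710°
θ_1 = β − ψ = -150.0063°
θ_3 = φ − θ_1 − θ_2 = -44.9680° (wrapped to (-180°,180°])

-150.006 149.974 -44.968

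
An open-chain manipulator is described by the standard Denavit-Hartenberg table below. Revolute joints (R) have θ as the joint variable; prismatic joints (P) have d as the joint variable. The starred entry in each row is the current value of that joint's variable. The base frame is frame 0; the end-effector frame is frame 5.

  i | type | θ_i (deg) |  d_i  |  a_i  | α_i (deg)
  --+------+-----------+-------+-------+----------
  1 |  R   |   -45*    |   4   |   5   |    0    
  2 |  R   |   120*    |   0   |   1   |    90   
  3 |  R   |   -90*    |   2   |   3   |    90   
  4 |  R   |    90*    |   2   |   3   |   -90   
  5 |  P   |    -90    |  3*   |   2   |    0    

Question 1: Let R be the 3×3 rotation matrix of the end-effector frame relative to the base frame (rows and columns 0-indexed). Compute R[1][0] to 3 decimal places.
-0.966

End-effector x-axis (col 0 of R) = (-0.2588,-0.9659,-0.0000)
R[1][0] = -0.9659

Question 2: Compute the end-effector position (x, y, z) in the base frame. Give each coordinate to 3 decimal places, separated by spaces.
after link 1: o_1 = (3.5355, -3.5355, 4.0000)
after link 2: o_2 = (3.7944, -2.5696, 4.0000)
after link 3: o_3 = (5.7262, -3.0872, 1.0000)
after link 4: o_4 = (8.1063, -5.7956, 1.0000)
after link 5: o_5 = (7.5887, -7.7274, 4.0000)

7.589 -7.727 4.000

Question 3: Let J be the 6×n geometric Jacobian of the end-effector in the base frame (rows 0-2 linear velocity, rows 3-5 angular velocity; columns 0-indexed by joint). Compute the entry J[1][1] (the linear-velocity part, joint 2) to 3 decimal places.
4.053

axis z_1 = (0.0000,0.0000,1.0000); lever o_n−o_1 = (4.0532,-4.1919,-0.0000)
cross product → J_v[:, 1] = (4.1919,4.0532,-0.0000)
J_ω[:, 1] = z_1
entry J[1][1] = 4.0532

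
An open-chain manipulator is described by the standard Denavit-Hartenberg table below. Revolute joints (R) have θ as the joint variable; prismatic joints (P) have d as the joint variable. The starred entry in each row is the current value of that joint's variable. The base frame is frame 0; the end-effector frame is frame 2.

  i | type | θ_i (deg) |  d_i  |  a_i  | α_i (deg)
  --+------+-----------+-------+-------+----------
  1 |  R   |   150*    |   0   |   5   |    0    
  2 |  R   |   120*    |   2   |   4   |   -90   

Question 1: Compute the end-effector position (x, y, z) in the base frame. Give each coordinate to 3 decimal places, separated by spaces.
-4.330 -1.500 2.000

after link 1: o_1 = (-4.3301, 2.5000, 0.0000)
after link 2: o_2 = (-4.3301, -1.5000, 2.0000)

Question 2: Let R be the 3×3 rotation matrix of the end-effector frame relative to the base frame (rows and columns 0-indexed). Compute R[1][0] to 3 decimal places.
End-effector x-axis (col 0 of R) = (-0.0000,-1.0000,0.0000)
R[1][0] = -1.0000

-1.000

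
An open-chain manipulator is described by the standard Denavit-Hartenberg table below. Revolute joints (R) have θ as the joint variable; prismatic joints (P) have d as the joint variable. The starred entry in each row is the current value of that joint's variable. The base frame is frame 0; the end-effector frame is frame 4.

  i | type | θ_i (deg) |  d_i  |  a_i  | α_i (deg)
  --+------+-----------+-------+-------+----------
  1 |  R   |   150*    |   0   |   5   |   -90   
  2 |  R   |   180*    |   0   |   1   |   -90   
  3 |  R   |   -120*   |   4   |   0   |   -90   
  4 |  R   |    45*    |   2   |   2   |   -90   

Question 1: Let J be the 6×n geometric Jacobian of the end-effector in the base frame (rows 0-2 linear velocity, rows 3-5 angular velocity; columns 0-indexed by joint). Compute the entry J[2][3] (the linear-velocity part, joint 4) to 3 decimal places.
axis z_3 = (0.5000,-0.8660,-0.0000); lever o_n−o_3 = (-0.2247,-2.4392,-1.4142)
cross product → J_v[:, 3] = (1.2247,0.7071,-1.4142)
J_ω[:, 3] = z_3
entry J[2][3] = -1.4142

-1.414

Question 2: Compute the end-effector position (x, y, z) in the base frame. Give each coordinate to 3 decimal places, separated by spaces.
-3.689 -0.439 2.586

after link 1: o_1 = (-4.3301, 2.5000, 0.0000)
after link 2: o_2 = (-3.4641, 2.0000, -0.0000)
after link 3: o_3 = (-3.4641, 2.0000, 4.0000)
after link 4: o_4 = (-3.6888, -0.4392, 2.5858)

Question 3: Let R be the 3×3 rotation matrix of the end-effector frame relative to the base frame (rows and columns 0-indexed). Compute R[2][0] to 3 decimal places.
End-effector x-axis (col 0 of R) = (-0.6124,-0.3536,-0.7071)
R[2][0] = -0.7071

-0.707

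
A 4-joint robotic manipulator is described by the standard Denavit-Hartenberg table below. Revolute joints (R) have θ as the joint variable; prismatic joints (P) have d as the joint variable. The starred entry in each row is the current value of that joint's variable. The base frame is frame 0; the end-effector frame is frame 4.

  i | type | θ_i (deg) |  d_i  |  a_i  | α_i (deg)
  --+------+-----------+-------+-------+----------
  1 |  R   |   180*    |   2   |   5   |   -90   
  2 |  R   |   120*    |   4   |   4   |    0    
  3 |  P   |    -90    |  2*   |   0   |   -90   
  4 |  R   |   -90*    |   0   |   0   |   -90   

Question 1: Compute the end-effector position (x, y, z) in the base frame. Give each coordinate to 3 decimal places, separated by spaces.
-3.000 -6.000 -1.464

after link 1: o_1 = (-5.0000, 0.0000, 2.0000)
after link 2: o_2 = (-3.0000, -4.0000, -1.4641)
after link 3: o_3 = (-3.0000, -6.0000, -1.4641)
after link 4: o_4 = (-3.0000, -6.0000, -1.4641)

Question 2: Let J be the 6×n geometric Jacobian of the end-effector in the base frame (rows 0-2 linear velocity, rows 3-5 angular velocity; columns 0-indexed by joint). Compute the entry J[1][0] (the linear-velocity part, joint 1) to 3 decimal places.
-3.000

axis z_0 = ẑ; lever o_n−o_0 = (-3.0000,-6.0000,-1.4641)
cross product → J_v[:, 0] = (6.0000,-3.0000,0.0000)
J_ω[:, 0] = z_0
entry J[1][0] = -3.0000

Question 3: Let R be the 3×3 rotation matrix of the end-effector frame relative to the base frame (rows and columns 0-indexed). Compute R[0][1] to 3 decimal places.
End-effector y-axis (col 1 of R) = (-0.5000,0.0000,0.8660)
R[0][1] = -0.5000

-0.500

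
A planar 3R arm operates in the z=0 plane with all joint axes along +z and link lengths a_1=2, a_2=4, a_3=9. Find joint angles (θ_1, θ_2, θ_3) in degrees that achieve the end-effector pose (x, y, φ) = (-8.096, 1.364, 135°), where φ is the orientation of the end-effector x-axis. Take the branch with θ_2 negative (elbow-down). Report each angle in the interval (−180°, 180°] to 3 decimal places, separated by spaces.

-68.212 -60.002 -96.786

wrist centre = target − a_3·(cos φ, sin φ) = (-1.7320, -5.0000)
cos θ_2 = (27.9996−2²−4²)/(2·2·4) = 0.5000; θ_2 = -60.0018° (elbow-down)
β = atan2(-5.0000,-1.7320) = -109.1066°; ψ = atan2(-3.4642,3.9999) = -40.8947°
θ_1 = β − ψ = -68.2120°
θ_3 = φ − θ_1 − θ_2 = -96.7863° (wrapped to (-180°,180°])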